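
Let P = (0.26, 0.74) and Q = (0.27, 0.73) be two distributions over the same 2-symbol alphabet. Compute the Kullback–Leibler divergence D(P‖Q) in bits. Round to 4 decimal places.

D(P‖Q) = Σ p·log₂(p/q).
  0.26·log₂(0.26/0.27) = -0.01416
  0.74·log₂(0.74/0.73) = 0.01453
D(P‖Q) = 0.0004 bits.

0.0004 bits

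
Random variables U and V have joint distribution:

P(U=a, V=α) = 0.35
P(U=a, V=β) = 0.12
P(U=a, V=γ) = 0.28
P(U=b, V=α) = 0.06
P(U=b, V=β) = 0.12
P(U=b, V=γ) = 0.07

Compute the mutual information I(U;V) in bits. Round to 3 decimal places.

Marginals: p(U) = (0.7500, 0.2500), p(V) = (0.4100, 0.2400, 0.3500).
I(U;V) = Σ p(x,y)·log₂[p(x,y)/(p(x)p(y))].
  (a,α): 0.35·log₂(1.1382) = 0.0654
  (a,β): 0.12·log₂(0.6667) = -0.0702
  (a,γ): 0.28·log₂(1.0667) = 0.0261
  (b,α): 0.06·log₂(0.5854) = -0.0464
  (b,β): 0.12·log₂(2.0000) = 0.1200
  (b,γ): 0.07·log₂(0.8000) = -0.0225
Sum = 0.072 bits.

0.072 bits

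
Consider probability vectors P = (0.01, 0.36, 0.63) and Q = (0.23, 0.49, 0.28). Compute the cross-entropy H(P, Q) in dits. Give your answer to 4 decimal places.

H(P,Q) = −Σ p·log₁₀ q.
  −0.01·log₁₀(0.23) = 0.00638
  −0.36·log₁₀(0.49) = 0.11153
  −0.63·log₁₀(0.28) = 0.34829
H(P,Q) = 0.4662 dits.

0.4662 dits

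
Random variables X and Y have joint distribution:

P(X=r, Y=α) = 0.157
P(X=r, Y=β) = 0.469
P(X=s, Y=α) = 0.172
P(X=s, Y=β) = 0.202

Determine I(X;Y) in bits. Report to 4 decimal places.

Marginals: p(X) = (0.6260, 0.3740), p(Y) = (0.3290, 0.6710).
I(X;Y) = Σ p(x,y)·log₂[p(x,y)/(p(x)p(y))].
  (r,α): 0.157·log₂(0.7623) = -0.06147
  (r,β): 0.469·log₂(1.1165) = 0.07459
  (s,α): 0.172·log₂(1.3979) = 0.08311
  (s,β): 0.202·log₂(0.8049) = -0.06324
Sum = 0.0330 bits.

0.0330 bits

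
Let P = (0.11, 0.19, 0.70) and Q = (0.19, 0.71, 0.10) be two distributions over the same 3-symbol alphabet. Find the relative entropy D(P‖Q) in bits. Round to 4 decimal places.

1.5171 bits

D(P‖Q) = Σ p·log₂(p/q).
  0.11·log₂(0.11/0.19) = -0.08673
  0.19·log₂(0.19/0.71) = -0.36135
  0.70·log₂(0.70/0.10) = 1.96515
D(P‖Q) = 1.5171 bits.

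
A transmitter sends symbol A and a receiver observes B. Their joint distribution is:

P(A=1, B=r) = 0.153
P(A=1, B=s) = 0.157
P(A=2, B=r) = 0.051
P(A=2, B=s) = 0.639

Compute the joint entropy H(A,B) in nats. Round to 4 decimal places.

H(A,B) = −Σ p(x,y)·ln p(x,y) over all 4 cells.
  cell (1,r): −0.153·ln0.153 = 0.28723
  cell (1,s): −0.157·ln0.157 = 0.29069
  cell (2,r): −0.051·ln0.051 = 0.15177
  cell (2,s): −0.639·ln0.639 = 0.28618
Sum = 1.0159 nats.

1.0159 nats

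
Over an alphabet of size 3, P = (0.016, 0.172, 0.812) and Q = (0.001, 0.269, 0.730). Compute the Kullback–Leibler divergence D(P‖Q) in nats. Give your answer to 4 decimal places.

D(P‖Q) = Σ p·ln(p/q).
  0.016·ln(0.016/0.001) = 0.04436
  0.172·ln(0.172/0.269) = -0.07692
  0.812·ln(0.812/0.730) = 0.08644
D(P‖Q) = 0.0539 nats.

0.0539 nats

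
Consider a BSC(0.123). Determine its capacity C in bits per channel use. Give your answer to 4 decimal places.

Binary symmetric channel: C = 1 − h₂(ε) where h₂ is the binary entropy function.
h₂(0.123) = −0.123·log₂0.123 − 0.877·log₂0.877 = 0.5379.
C = 1 − 0.5379 = 0.4621 bits per channel use.

0.4621 bits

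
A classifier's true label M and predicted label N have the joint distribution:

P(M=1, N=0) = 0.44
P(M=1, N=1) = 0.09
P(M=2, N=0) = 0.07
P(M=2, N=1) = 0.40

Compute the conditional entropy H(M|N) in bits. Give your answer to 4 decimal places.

Chain rule: H(M|N) = H(M,N) − H(N).
Marginals: p(M) = (0.5300, 0.4700), p(N) = (0.5100, 0.4900).
H(M,N) = 1.6311 bits; H(N) = 0.9997 bits.
H(M|N) = 1.6311 − 0.9997 = 0.6314 bits.

0.6314 bits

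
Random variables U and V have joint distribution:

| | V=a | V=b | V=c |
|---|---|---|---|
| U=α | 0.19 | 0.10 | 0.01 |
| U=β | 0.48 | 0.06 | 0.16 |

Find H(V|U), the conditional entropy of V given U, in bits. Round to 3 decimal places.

Marginals: p(U) = (0.3000, 0.7000), p(V) = (0.6700, 0.1600, 0.1700).
H(V|U) = Σ p(U) · H(V|U=·).
  U=α: p=0.3000, H(V|U=α) = 1.1092
  U=β: p=0.7000, H(V|U=β) = 1.1637
Weighted sum = 1.147 bits.

1.147 bits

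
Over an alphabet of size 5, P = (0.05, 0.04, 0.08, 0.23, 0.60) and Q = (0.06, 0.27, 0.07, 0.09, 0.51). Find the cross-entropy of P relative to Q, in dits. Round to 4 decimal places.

0.5922 dits

H(P,Q) = −Σ p·log₁₀ q.
  −0.05·log₁₀(0.06) = 0.06109
  −0.04·log₁₀(0.27) = 0.02275
  −0.08·log₁₀(0.07) = 0.09239
  −0.23·log₁₀(0.09) = 0.24052
  −0.60·log₁₀(0.51) = 0.17546
H(P,Q) = 0.5922 dits.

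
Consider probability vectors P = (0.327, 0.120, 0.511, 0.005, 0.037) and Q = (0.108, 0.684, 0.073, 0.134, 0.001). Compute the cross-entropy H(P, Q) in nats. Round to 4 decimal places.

H(P,Q) = −Σ p·ln q.
  −0.327·ln(0.108) = 0.72778
  −0.120·ln(0.684) = 0.04558
  −0.511·ln(0.073) = 1.33744
  −0.005·ln(0.134) = 0.01005
  −0.037·ln(0.001) = 0.25559
H(P,Q) = 2.3764 nats.

2.3764 nats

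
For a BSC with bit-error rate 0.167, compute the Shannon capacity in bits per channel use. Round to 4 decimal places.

0.3492 bits

Binary symmetric channel: C = 1 − h₂(ε) where h₂ is the binary entropy function.
h₂(0.167) = −0.167·log₂0.167 − 0.833·log₂0.833 = 0.6508.
C = 1 − 0.6508 = 0.3492 bits per channel use.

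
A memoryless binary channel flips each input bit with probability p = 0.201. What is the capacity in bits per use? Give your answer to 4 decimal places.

0.2761 bits

Binary symmetric channel: C = 1 − h₂(ε) where h₂ is the binary entropy function.
h₂(0.201) = −0.201·log₂0.201 − 0.799·log₂0.799 = 0.7239.
C = 1 − 0.7239 = 0.2761 bits per channel use.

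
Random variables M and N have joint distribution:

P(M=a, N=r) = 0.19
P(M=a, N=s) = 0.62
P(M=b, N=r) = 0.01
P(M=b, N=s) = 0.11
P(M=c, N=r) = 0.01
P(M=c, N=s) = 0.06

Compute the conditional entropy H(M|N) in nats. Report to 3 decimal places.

0.602 nats

Marginals: p(M) = (0.8100, 0.1200, 0.0700), p(N) = (0.2100, 0.7900).
H(M|N) = Σ p(N) · H(M|N=·).
  N=r: p=0.2100, H(M|N=r) = 0.3805
  N=s: p=0.7900, H(M|N=s) = 0.6605
Weighted sum = 0.602 nats.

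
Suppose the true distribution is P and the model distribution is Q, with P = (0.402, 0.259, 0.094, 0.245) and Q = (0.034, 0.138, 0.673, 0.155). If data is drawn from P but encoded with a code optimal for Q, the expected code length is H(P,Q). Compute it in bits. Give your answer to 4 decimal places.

3.4138 bits

H(P,Q) = −Σ p·log₂ q.
  −0.402·log₂(0.034) = 1.96109
  −0.259·log₂(0.138) = 0.74003
  −0.094·log₂(0.673) = 0.05370
  −0.245·log₂(0.155) = 0.65897
H(P,Q) = 3.4138 bits.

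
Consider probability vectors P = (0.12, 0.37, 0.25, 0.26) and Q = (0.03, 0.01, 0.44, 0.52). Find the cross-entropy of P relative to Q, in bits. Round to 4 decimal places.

3.6067 bits

H(P,Q) = −Σ p·log₂ q.
  −0.12·log₂(0.03) = 0.60707
  −0.37·log₂(0.01) = 2.45823
  −0.25·log₂(0.44) = 0.29611
  −0.26·log₂(0.52) = 0.24529
H(P,Q) = 3.6067 bits.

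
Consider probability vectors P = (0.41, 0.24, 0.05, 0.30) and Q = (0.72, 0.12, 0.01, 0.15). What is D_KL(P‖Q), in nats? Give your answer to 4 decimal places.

D(P‖Q) = Σ p·ln(p/q).
  0.41·ln(0.41/0.72) = -0.23087
  0.24·ln(0.24/0.12) = 0.16636
  0.05·ln(0.05/0.01) = 0.08047
  0.30·ln(0.30/0.15) = 0.20794
D(P‖Q) = 0.2239 nats.

0.2239 nats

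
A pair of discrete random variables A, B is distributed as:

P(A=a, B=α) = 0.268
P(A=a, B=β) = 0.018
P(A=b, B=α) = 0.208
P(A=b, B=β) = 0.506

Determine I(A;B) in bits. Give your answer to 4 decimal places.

Marginals: p(A) = (0.2860, 0.7140), p(B) = (0.4760, 0.5240).
I(A;B) = Σ p(x,y)·log₂[p(x,y)/(p(x)p(y))].
  (a,α): 0.268·log₂(1.9686) = 0.26189
  (a,β): 0.018·log₂(0.1201) = -0.05504
  (b,α): 0.208·log₂(0.6120) = -0.14734
  (b,β): 0.506·log₂(1.3524) = 0.22040
Sum = 0.2799 bits.

0.2799 bits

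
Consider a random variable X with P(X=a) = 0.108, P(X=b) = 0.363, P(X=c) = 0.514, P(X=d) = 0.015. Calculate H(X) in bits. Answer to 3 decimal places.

1.462 bits

H(X) = −Σ p·log₂ p.
  −(0.108)·log₂(0.108) = 0.3468
  −(0.363)·log₂(0.363) = 0.5307
  −(0.514)·log₂(0.514) = 0.4935
  −(0.015)·log₂(0.015) = 0.0909
Sum: 0.3468 + 0.5307 + 0.4935 + 0.0909 = 1.462 bits.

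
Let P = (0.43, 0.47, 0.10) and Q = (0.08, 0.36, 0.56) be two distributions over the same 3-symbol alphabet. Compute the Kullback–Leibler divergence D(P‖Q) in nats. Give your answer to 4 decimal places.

0.6762 nats

D(P‖Q) = Σ p·ln(p/q).
  0.43·ln(0.43/0.08) = 0.72316
  0.47·ln(0.47/0.36) = 0.12532
  0.10·ln(0.10/0.56) = -0.17228
D(P‖Q) = 0.6762 nats.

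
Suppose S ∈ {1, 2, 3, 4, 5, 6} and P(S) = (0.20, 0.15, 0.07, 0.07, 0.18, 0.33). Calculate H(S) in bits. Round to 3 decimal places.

2.385 bits

H(S) = −Σ p·log₂ p.
  −(0.20)·log₂(0.20) = 0.4644
  −(0.15)·log₂(0.15) = 0.4105
  −(0.07)·log₂(0.07) = 0.2686
  −(0.07)·log₂(0.07) = 0.2686
  −(0.18)·log₂(0.18) = 0.4453
  −(0.33)·log₂(0.33) = 0.5278
Sum: 0.4644 + 0.4105 + 0.2686 + 0.2686 + 0.4453 + 0.5278 = 2.385 bits.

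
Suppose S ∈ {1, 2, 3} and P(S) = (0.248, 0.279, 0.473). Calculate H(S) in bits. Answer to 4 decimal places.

H(S) = −Σ p·log₂ p.
  −(0.248)·log₂(0.248) = 0.49887
  −(0.279)·log₂(0.279) = 0.51382
  −(0.473)·log₂(0.473) = 0.51088
Sum: 0.49887 + 0.51382 + 0.51088 = 1.5236 bits.

1.5236 bits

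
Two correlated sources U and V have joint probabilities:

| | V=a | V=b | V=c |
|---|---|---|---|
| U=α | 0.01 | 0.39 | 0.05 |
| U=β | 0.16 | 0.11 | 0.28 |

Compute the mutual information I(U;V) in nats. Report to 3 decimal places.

0.246 nats

Marginals: p(U) = (0.4500, 0.5500), p(V) = (0.1700, 0.5000, 0.3300).
I(U;V) = H(U) + H(V) − H(U,V).
H(U) = 0.6881, H(V) = 1.0137, H(U,V) = 1.4555.
I(U;V) = 0.6881 + 1.0137 − 1.4555 = 0.246 nats.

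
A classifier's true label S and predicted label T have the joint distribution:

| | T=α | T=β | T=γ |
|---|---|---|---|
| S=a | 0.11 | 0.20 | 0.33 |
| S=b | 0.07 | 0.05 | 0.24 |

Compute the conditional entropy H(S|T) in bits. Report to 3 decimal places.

0.914 bits

Chain rule: H(S|T) = H(S,T) − H(T).
Marginals: p(S) = (0.6400, 0.3600), p(T) = (0.1800, 0.2500, 0.5700).
H(S,T) = 2.3213 bits; H(T) = 1.4076 bits.
H(S|T) = 2.3213 − 1.4076 = 0.914 bits.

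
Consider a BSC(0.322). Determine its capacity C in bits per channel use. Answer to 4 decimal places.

Binary symmetric channel: C = 1 − h₂(ε) where h₂ is the binary entropy function.
h₂(0.322) = −0.322·log₂0.322 − 0.678·log₂0.678 = 0.9065.
C = 1 − 0.9065 = 0.0935 bits per channel use.

0.0935 bits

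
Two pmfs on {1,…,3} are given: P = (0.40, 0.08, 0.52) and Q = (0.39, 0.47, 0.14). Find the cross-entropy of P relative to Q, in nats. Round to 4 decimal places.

1.4594 nats

H(P,Q) = −Σ p·ln q.
  −0.40·ln(0.39) = 0.37664
  −0.08·ln(0.47) = 0.06040
  −0.52·ln(0.14) = 1.02238
H(P,Q) = 1.4594 nats.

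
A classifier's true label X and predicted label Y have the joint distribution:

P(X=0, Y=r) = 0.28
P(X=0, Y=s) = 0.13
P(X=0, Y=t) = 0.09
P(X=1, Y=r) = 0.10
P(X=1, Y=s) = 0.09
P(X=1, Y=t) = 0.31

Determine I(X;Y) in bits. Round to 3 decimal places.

Marginals: p(X) = (0.5000, 0.5000), p(Y) = (0.3800, 0.2200, 0.4000).
I(X;Y) = Σ p(x,y)·log₂[p(x,y)/(p(x)p(y))].
  (0,r): 0.28·log₂(1.4737) = 0.1566
  (0,s): 0.13·log₂(1.1818) = 0.0313
  (0,t): 0.09·log₂(0.4500) = -0.1037
  (1,r): 0.10·log₂(0.5263) = -0.0926
  (1,s): 0.09·log₂(0.8182) = -0.0261
  (1,t): 0.31·log₂(1.5500) = 0.1960
Sum = 0.162 bits.

0.162 bits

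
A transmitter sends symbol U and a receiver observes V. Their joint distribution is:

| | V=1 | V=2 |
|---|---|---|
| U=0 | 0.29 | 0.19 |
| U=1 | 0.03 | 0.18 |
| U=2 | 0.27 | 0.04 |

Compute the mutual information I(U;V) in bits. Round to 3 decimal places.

0.215 bits

Marginals: p(U) = (0.4800, 0.2100, 0.3100), p(V) = (0.5900, 0.4100).
I(U;V) = H(U) + H(V) − H(U,V).
H(U) = 1.5049, H(V) = 0.9765, H(U,V) = 2.2660.
I(U;V) = 1.5049 + 0.9765 − 2.2660 = 0.215 bits.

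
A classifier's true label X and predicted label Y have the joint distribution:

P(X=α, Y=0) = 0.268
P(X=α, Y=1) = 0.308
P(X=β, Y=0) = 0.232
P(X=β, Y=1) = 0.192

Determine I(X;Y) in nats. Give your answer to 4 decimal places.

0.0033 nats

Marginals: p(X) = (0.5760, 0.4240), p(Y) = (0.5000, 0.5000).
I(X;Y) = H(X) + H(Y) − H(X,Y).
H(X) = 0.6816, H(Y) = 0.6931, H(X,Y) = 1.3714.
I(X;Y) = 0.6816 + 0.6931 − 1.3714 = 0.0033 nats.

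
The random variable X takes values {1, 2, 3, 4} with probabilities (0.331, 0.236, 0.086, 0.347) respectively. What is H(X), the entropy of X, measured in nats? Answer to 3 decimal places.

1.285 nats

H(X) = −Σ p·ln p.
  −(0.331)·ln(0.331) = 0.3660
  −(0.236)·ln(0.236) = 0.3408
  −(0.086)·ln(0.086) = 0.2110
  −(0.347)·ln(0.347) = 0.3673
Sum: 0.3660 + 0.3408 + 0.2110 + 0.3673 = 1.285 nats.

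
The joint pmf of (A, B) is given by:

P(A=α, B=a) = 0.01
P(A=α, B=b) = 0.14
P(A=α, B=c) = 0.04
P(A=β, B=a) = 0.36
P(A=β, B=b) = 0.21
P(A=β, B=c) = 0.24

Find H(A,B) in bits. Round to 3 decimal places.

H(A,B) = −Σ p(x,y)·log₂ p(x,y) over all 6 cells.
  cell (α,a): −0.01·log₂0.01 = 0.0664
  cell (α,b): −0.14·log₂0.14 = 0.3971
  cell (α,c): −0.04·log₂0.04 = 0.1858
  cell (β,a): −0.36·log₂0.36 = 0.5306
  cell (β,b): −0.21·log₂0.21 = 0.4728
  cell (β,c): −0.24·log₂0.24 = 0.4941
Sum = 2.147 bits.

2.147 bits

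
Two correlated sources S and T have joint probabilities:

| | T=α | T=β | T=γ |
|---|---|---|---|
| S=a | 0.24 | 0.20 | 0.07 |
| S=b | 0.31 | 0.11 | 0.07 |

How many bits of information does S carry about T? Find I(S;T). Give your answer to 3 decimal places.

Marginals: p(S) = (0.5100, 0.4900), p(T) = (0.5500, 0.3100, 0.1400).
I(S;T) = H(S) + H(T) − H(S,T).
H(S) = 0.9997, H(T) = 1.3953, H(S,T) = 2.3697.
I(S;T) = 0.9997 + 1.3953 − 2.3697 = 0.025 bits.

0.025 bits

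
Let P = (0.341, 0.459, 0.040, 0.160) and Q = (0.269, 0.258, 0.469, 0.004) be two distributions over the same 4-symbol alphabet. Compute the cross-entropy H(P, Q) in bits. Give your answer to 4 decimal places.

2.8613 bits

H(P,Q) = −Σ p·log₂ q.
  −0.341·log₂(0.269) = 0.64596
  −0.459·log₂(0.258) = 0.89714
  −0.040·log₂(0.469) = 0.04369
  −0.160·log₂(0.004) = 1.27453
H(P,Q) = 2.8613 bits.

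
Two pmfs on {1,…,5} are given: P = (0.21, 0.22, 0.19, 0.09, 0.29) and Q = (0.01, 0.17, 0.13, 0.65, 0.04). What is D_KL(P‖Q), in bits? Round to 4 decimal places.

1.6803 bits

D(P‖Q) = Σ p·log₂(p/q).
  0.21·log₂(0.21/0.01) = 0.92239
  0.22·log₂(0.22/0.17) = 0.08183
  0.19·log₂(0.19/0.13) = 0.10402
  0.09·log₂(0.09/0.65) = -0.25672
  0.29·log₂(0.29/0.04) = 0.82881
D(P‖Q) = 1.6803 bits.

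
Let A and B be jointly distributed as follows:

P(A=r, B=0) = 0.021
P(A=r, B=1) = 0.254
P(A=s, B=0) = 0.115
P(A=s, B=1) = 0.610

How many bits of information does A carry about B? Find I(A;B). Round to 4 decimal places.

Marginals: p(A) = (0.2750, 0.7250), p(B) = (0.1360, 0.8640).
I(A;B) = Σ p(x,y)·log₂[p(x,y)/(p(x)p(y))].
  (r,0): 0.021·log₂(0.5615) = -0.01749
  (r,1): 0.254·log₂(1.0690) = 0.02446
  (s,0): 0.115·log₂(1.1663) = 0.02553
  (s,1): 0.610·log₂(0.9738) = -0.02335
Sum = 0.0092 bits.

0.0092 bits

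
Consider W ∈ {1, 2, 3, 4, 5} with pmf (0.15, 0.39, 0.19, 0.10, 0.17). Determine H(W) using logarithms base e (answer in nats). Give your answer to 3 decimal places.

H(W) = −Σ p·ln p.
  −(0.15)·ln(0.15) = 0.2846
  −(0.39)·ln(0.39) = 0.3672
  −(0.19)·ln(0.19) = 0.3155
  −(0.10)·ln(0.10) = 0.2303
  −(0.17)·ln(0.17) = 0.3012
Sum: 0.2846 + 0.3672 + 0.3155 + 0.2303 + 0.3012 = 1.499 nats.

1.499 nats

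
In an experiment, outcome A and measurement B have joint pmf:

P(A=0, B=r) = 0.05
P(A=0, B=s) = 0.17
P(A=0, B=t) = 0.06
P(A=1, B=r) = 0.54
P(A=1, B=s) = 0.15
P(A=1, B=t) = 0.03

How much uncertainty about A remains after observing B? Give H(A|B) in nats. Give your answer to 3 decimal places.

Marginals: p(A) = (0.2800, 0.7200), p(B) = (0.5900, 0.3200, 0.0900).
H(A|B) = Σ p(B) · H(A|B=·).
  B=r: p=0.5900, H(A|B=r) = 0.2902
  B=s: p=0.3200, H(A|B=s) = 0.6912
  B=t: p=0.0900, H(A|B=t) = 0.6365
Weighted sum = 0.450 nats.

0.450 nats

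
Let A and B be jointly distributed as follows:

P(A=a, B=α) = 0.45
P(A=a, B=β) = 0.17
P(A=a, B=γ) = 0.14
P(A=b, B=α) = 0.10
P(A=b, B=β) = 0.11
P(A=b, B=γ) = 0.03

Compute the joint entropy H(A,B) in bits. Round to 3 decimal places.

2.184 bits

H(A,B) = −Σ p(x,y)·log₂ p(x,y) over all 6 cells.
  cell (a,α): −0.45·log₂0.45 = 0.5184
  cell (a,β): −0.17·log₂0.17 = 0.4346
  cell (a,γ): −0.14·log₂0.14 = 0.3971
  cell (b,α): −0.10·log₂0.10 = 0.3322
  cell (b,β): −0.11·log₂0.11 = 0.3503
  cell (b,γ): −0.03·log₂0.03 = 0.1518
Sum = 2.184 bits.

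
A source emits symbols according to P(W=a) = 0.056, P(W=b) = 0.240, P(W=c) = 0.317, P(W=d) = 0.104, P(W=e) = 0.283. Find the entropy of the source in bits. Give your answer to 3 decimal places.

H(W) = −Σ p·log₂ p.
  −(0.056)·log₂(0.056) = 0.2329
  −(0.240)·log₂(0.240) = 0.4941
  −(0.317)·log₂(0.317) = 0.5254
  −(0.104)·log₂(0.104) = 0.3396
  −(0.283)·log₂(0.283) = 0.5154
Sum: 0.2329 + 0.4941 + 0.5254 + 0.3396 + 0.5154 = 2.107 bits.

2.107 bits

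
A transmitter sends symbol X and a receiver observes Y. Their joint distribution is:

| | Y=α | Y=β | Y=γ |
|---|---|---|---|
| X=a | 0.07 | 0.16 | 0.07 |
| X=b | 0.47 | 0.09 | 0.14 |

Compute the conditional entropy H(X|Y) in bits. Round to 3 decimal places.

0.729 bits

Marginals: p(X) = (0.3000, 0.7000), p(Y) = (0.5400, 0.2500, 0.2100).
H(X|Y) = Σ p(Y) · H(X|Y=·).
  Y=α: p=0.5400, H(X|Y=α) = 0.5564
  Y=β: p=0.2500, H(X|Y=β) = 0.9427
  Y=γ: p=0.2100, H(X|Y=γ) = 0.9183
Weighted sum = 0.729 bits.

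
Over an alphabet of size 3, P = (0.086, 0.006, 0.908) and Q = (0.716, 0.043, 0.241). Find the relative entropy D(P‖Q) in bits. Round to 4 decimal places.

1.4576 bits

D(P‖Q) = Σ p·log₂(p/q).
  0.086·log₂(0.086/0.716) = -0.26295
  0.006·log₂(0.006/0.043) = -0.01705
  0.908·log₂(0.908/0.241) = 1.73760
D(P‖Q) = 1.4576 bits.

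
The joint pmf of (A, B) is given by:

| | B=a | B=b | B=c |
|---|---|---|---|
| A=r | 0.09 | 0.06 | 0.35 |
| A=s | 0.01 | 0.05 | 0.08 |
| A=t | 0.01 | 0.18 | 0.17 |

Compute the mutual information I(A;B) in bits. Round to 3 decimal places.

0.131 bits

Marginals: p(A) = (0.5000, 0.1400, 0.3600), p(B) = (0.1100, 0.2900, 0.6000).
I(A;B) = Σ p(x,y)·log₂[p(x,y)/(p(x)p(y))].
  (r,a): 0.09·log₂(1.6364) = 0.0639
  (r,b): 0.06·log₂(0.4138) = -0.0764
  (r,c): 0.35·log₂(1.1667) = 0.0778
  (s,a): 0.01·log₂(0.6494) = -0.0062
  (s,b): 0.05·log₂(1.2315) = 0.0150
  (s,c): 0.08·log₂(0.9524) = -0.0056
  (t,a): 0.01·log₂(0.2525) = -0.0199
  (t,b): 0.18·log₂(1.7241) = 0.1415
  (t,c): 0.17·log₂(0.7870) = -0.0587
Sum = 0.131 bits.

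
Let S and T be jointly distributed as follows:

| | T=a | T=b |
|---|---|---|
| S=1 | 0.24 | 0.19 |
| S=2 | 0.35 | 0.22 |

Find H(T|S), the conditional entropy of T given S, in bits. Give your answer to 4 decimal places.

Chain rule: H(T|S) = H(S,T) − H(S).
Marginals: p(S) = (0.4300, 0.5700), p(T) = (0.5900, 0.4100).
H(S,T) = 1.9600 bits; H(S) = 0.9858 bits.
H(T|S) = 1.9600 − 0.9858 = 0.9742 bits.

0.9742 bits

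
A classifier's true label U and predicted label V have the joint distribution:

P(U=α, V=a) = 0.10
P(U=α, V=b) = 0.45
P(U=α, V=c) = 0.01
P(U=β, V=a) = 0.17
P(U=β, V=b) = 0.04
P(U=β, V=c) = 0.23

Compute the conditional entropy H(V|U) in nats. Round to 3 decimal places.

Chain rule: H(V|U) = H(U,V) − H(U).
Marginals: p(U) = (0.5600, 0.4400), p(V) = (0.2700, 0.4900, 0.2400).
H(U,V) = 1.4037 nats; H(U) = 0.6859 nats.
H(V|U) = 1.4037 − 0.6859 = 0.718 nats.

0.718 nats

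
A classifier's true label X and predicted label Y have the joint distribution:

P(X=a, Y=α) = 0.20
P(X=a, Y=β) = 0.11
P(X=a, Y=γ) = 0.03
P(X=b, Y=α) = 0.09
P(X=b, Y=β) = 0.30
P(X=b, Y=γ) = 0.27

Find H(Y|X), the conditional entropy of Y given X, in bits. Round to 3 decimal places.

1.385 bits

Chain rule: H(Y|X) = H(X,Y) − H(X).
Marginals: p(X) = (0.3400, 0.6600), p(Y) = (0.2900, 0.4100, 0.3000).
H(X,Y) = 2.3102 bits; H(X) = 0.9248 bits.
H(Y|X) = 2.3102 − 0.9248 = 1.385 bits.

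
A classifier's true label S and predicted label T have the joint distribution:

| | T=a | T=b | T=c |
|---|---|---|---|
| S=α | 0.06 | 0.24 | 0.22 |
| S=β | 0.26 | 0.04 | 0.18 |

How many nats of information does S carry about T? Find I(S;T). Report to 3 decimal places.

0.148 nats

Marginals: p(S) = (0.5200, 0.4800), p(T) = (0.3200, 0.2800, 0.4000).
I(S;T) = H(S) + H(T) − H(S,T).
H(S) = 0.6923, H(T) = 1.0876, H(S,T) = 1.6321.
I(S;T) = 0.6923 + 1.0876 − 1.6321 = 0.148 nats.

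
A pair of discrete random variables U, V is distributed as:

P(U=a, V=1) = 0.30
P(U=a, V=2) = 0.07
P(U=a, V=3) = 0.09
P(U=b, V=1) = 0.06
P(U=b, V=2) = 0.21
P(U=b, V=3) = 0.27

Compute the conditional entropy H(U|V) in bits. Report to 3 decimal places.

0.753 bits

Chain rule: H(U|V) = H(U,V) − H(V).
Marginals: p(U) = (0.4600, 0.5400), p(V) = (0.3600, 0.2800, 0.3600).
H(U,V) = 2.3287 bits; H(V) = 1.5755 bits.
H(U|V) = 2.3287 − 1.5755 = 0.753 bits.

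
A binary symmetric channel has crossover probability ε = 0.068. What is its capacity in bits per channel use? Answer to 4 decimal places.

Binary symmetric channel: C = 1 − h₂(ε) where h₂ is the binary entropy function.
h₂(0.068) = −0.068·log₂0.068 − 0.932·log₂0.932 = 0.3584.
C = 1 − 0.3584 = 0.6416 bits per channel use.

0.6416 bits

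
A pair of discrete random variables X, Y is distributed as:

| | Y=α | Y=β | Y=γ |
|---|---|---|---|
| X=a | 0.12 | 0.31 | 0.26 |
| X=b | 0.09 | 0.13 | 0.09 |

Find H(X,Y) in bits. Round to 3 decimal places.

2.404 bits

H(X,Y) = −Σ p(x,y)·log₂ p(x,y) over all 6 cells.
  cell (a,α): −0.12·log₂0.12 = 0.3671
  cell (a,β): −0.31·log₂0.31 = 0.5238
  cell (a,γ): −0.26·log₂0.26 = 0.5053
  cell (b,α): −0.09·log₂0.09 = 0.3127
  cell (b,β): −0.13·log₂0.13 = 0.3826
  cell (b,γ): −0.09·log₂0.09 = 0.3127
Sum = 2.404 bits.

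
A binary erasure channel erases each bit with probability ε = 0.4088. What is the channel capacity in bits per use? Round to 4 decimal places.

Binary erasure channel: capacity C = 1 − ε.
C = 1 − 0.4088 = 0.5912 bits per channel use.

0.5912 bits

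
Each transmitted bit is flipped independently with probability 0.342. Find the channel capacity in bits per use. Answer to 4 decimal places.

Binary symmetric channel: C = 1 − h₂(ε) where h₂ is the binary entropy function.
h₂(0.342) = −0.342·log₂0.342 − 0.658·log₂0.658 = 0.9267.
C = 1 − 0.9267 = 0.0733 bits per channel use.

0.0733 bits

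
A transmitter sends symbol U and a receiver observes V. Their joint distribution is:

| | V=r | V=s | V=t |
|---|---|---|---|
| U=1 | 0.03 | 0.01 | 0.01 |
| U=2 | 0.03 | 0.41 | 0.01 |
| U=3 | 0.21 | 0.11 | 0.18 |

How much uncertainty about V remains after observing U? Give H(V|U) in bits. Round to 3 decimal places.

1.064 bits

Chain rule: H(V|U) = H(U,V) − H(U).
Marginals: p(U) = (0.0500, 0.4500, 0.5000), p(V) = (0.2700, 0.5300, 0.2000).
H(U,V) = 2.2987 bits; H(U) = 1.2345 bits.
H(V|U) = 2.2987 − 1.2345 = 1.064 bits.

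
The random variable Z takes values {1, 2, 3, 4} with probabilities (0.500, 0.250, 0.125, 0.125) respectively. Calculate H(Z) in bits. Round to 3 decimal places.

1.750 bits

H(Z) = −Σ p·log₂ p.
  −(0.500)·log₂(0.500) = 0.5000
  −(0.250)·log₂(0.250) = 0.5000
  −(0.125)·log₂(0.125) = 0.3750
  −(0.125)·log₂(0.125) = 0.3750
Sum: 0.5000 + 0.5000 + 0.3750 + 0.3750 = 1.750 bits.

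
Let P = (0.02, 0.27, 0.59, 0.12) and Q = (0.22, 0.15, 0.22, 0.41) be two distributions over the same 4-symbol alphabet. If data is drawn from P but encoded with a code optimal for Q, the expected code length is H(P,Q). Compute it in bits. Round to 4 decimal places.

H(P,Q) = −Σ p·log₂ q.
  −0.02·log₂(0.22) = 0.04369
  −0.27·log₂(0.15) = 0.73898
  −0.59·log₂(0.22) = 1.28881
  −0.12·log₂(0.41) = 0.15436
H(P,Q) = 2.2258 bits.

2.2258 bits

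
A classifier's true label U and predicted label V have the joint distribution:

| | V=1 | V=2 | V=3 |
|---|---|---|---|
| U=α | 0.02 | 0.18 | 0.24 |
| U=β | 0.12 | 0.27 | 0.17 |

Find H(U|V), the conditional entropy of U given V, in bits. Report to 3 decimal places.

Marginals: p(U) = (0.4400, 0.5600), p(V) = (0.1400, 0.4500, 0.4100).
H(U|V) = Σ p(V) · H(U|V=·).
  V=1: p=0.1400, H(U|V=1) = 0.5917
  V=2: p=0.4500, H(U|V=2) = 0.9710
  V=3: p=0.4100, H(U|V=3) = 0.9789
Weighted sum = 0.921 bits.

0.921 bits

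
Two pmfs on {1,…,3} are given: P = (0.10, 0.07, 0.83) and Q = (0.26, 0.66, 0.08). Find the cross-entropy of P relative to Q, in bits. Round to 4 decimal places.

3.2607 bits

H(P,Q) = −Σ p·log₂ q.
  −0.10·log₂(0.26) = 0.19434
  −0.07·log₂(0.66) = 0.04196
  −0.83·log₂(0.08) = 3.02440
H(P,Q) = 3.2607 bits.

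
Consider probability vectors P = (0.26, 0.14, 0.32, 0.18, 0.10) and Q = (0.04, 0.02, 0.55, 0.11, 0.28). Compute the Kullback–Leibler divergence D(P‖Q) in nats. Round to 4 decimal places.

0.5715 nats

D(P‖Q) = Σ p·ln(p/q).
  0.26·ln(0.26/0.04) = 0.48667
  0.14·ln(0.14/0.02) = 0.27243
  0.32·ln(0.32/0.55) = -0.17331
  0.18·ln(0.18/0.11) = 0.08865
  0.10·ln(0.10/0.28) = -0.10296
D(P‖Q) = 0.5715 nats.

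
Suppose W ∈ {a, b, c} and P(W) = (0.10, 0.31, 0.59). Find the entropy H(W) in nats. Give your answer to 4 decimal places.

0.9046 nats

H(W) = −Σ p·ln p.
  −(0.10)·ln(0.10) = 0.23026
  −(0.31)·ln(0.31) = 0.36307
  −(0.59)·ln(0.59) = 0.31130
Sum: 0.23026 + 0.36307 + 0.31130 = 0.9046 nats.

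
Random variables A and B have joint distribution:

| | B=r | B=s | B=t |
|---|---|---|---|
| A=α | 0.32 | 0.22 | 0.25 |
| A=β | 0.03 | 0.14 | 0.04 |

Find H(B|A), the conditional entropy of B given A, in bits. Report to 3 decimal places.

Chain rule: H(B|A) = H(A,B) − H(A).
Marginals: p(A) = (0.7900, 0.2100), p(B) = (0.3500, 0.3600, 0.2900).
H(A,B) = 2.2412 bits; H(A) = 0.7415 bits.
H(B|A) = 2.2412 − 0.7415 = 1.500 bits.

1.500 bits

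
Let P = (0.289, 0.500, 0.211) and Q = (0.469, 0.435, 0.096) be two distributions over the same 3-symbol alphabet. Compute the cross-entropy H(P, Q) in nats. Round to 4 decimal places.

1.1295 nats

H(P,Q) = −Σ p·ln q.
  −0.289·ln(0.469) = 0.21882
  −0.500·ln(0.435) = 0.41620
  −0.211·ln(0.096) = 0.49446
H(P,Q) = 1.1295 nats.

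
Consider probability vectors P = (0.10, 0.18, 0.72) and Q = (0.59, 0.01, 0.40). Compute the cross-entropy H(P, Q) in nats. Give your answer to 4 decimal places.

1.5414 nats

H(P,Q) = −Σ p·ln q.
  −0.10·ln(0.59) = 0.05276
  −0.18·ln(0.01) = 0.82893
  −0.72·ln(0.40) = 0.65973
H(P,Q) = 1.5414 nats.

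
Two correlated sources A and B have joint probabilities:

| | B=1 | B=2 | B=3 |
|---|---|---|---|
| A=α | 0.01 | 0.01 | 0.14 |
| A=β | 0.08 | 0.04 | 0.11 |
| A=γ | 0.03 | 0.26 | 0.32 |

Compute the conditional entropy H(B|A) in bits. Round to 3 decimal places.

1.195 bits

Chain rule: H(B|A) = H(A,B) − H(A).
Marginals: p(A) = (0.1600, 0.2300, 0.6100), p(B) = (0.1200, 0.3100, 0.5700).
H(A,B) = 2.5406 bits; H(A) = 1.3457 bits.
H(B|A) = 2.5406 − 1.3457 = 1.195 bits.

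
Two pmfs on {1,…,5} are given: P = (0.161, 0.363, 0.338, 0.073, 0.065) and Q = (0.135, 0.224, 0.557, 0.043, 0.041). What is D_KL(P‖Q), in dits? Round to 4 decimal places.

D(P‖Q) = Σ p·log₁₀(p/q).
  0.161·log₁₀(0.161/0.135) = 0.01232
  0.363·log₁₀(0.363/0.224) = 0.07611
  0.338·log₁₀(0.338/0.557) = -0.07333
  0.073·log₁₀(0.073/0.043) = 0.01678
  0.065·log₁₀(0.065/0.041) = 0.01301
D(P‖Q) = 0.0449 dits.

0.0449 dits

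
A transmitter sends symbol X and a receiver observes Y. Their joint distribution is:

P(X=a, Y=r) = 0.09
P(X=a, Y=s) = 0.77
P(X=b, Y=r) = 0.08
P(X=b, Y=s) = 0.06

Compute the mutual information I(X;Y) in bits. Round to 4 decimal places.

0.1039 bits

Marginals: p(X) = (0.8600, 0.1400), p(Y) = (0.1700, 0.8300).
I(X;Y) = H(X) + H(Y) − H(X,Y).
H(X) = 0.5842, H(Y) = 0.6577, H(X,Y) = 1.1380.
I(X;Y) = 0.5842 + 0.6577 − 1.1380 = 0.1039 bits.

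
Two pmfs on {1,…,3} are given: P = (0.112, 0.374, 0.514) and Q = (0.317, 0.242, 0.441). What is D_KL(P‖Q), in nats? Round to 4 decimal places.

D(P‖Q) = Σ p·ln(p/q).
  0.112·ln(0.112/0.317) = -0.11653
  0.374·ln(0.374/0.242) = 0.16281
  0.514·ln(0.514/0.441) = 0.07873
D(P‖Q) = 0.1250 nats.

0.1250 nats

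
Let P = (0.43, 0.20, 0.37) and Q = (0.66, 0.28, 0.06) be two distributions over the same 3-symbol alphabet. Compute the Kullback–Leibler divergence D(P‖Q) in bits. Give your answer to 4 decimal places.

D(P‖Q) = Σ p·log₂(p/q).
  0.43·log₂(0.43/0.66) = -0.26580
  0.20·log₂(0.20/0.28) = -0.09709
  0.37·log₂(0.37/0.06) = 0.97106
D(P‖Q) = 0.6082 bits.

0.6082 bits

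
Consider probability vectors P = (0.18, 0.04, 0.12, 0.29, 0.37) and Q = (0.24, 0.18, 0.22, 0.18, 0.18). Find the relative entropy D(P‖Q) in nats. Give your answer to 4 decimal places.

0.2202 nats

D(P‖Q) = Σ p·ln(p/q).
  0.18·ln(0.18/0.24) = -0.05178
  0.04·ln(0.04/0.18) = -0.06016
  0.12·ln(0.12/0.22) = -0.07274
  0.29·ln(0.29/0.18) = 0.13831
  0.37·ln(0.37/0.18) = 0.26660
D(P‖Q) = 0.2202 nats.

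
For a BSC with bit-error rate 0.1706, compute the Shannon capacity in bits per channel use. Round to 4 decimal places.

0.3409 bits

Binary symmetric channel: C = 1 − h₂(ε) where h₂ is the binary entropy function.
h₂(0.1706) = −0.1706·log₂0.1706 − 0.8294·log₂0.8294 = 0.6591.
C = 1 − 0.6591 = 0.3409 bits per channel use.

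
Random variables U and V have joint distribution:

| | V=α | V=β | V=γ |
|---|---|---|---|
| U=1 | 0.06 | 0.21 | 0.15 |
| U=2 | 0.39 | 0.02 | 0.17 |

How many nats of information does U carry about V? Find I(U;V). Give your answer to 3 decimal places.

Marginals: p(U) = (0.4200, 0.5800), p(V) = (0.4500, 0.2300, 0.3200).
I(U;V) = Σ p(x,y)·ln[p(x,y)/(p(x)p(y))].
  (1,α): 0.06·ln(0.3175) = -0.0688
  (1,β): 0.21·ln(2.1739) = 0.1631
  (1,γ): 0.15·ln(1.1161) = 0.0165
  (2,α): 0.39·ln(1.4943) = 0.1566
  (2,β): 0.02·ln(0.1499) = -0.0380
  (2,γ): 0.17·ln(0.9159) = -0.0149
Sum = 0.214 nats.

0.214 nats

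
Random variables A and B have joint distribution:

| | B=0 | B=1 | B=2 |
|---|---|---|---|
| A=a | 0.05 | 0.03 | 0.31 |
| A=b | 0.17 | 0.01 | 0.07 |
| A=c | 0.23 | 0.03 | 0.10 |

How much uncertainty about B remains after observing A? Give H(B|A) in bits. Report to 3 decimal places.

Chain rule: H(B|A) = H(A,B) − H(A).
Marginals: p(A) = (0.3900, 0.2500, 0.3600), p(B) = (0.4500, 0.0700, 0.4800).
H(A,B) = 2.6329 bits; H(A) = 1.5604 bits.
H(B|A) = 2.6329 − 1.5604 = 1.072 bits.

1.072 bits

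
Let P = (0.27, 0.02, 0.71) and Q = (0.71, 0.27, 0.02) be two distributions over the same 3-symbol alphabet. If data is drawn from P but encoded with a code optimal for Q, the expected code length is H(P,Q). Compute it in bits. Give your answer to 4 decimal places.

4.1783 bits

H(P,Q) = −Σ p·log₂ q.
  −0.27·log₂(0.71) = 0.13341
  −0.02·log₂(0.27) = 0.03778
  −0.71·log₂(0.02) = 4.00714
H(P,Q) = 4.1783 bits.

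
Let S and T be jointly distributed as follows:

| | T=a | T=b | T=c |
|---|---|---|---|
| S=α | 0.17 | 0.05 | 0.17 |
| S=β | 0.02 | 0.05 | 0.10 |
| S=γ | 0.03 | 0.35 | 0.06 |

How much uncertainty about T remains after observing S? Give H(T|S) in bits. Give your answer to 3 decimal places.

Chain rule: H(T|S) = H(S,T) − H(S).
Marginals: p(S) = (0.3900, 0.1700, 0.4400), p(T) = (0.2200, 0.4500, 0.3300).
H(S,T) = 2.6718 bits; H(S) = 1.4855 bits.
H(T|S) = 2.6718 − 1.4855 = 1.186 bits.

1.186 bits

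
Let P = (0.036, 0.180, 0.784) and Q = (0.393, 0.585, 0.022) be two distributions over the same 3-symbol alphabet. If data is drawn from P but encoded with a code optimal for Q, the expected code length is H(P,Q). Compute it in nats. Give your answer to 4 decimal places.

3.1224 nats

H(P,Q) = −Σ p·ln q.
  −0.036·ln(0.393) = 0.03362
  −0.180·ln(0.585) = 0.09651
  −0.784·ln(0.022) = 2.99230
H(P,Q) = 3.1224 nats.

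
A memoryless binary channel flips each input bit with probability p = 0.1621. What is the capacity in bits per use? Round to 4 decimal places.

Binary symmetric channel: C = 1 − h₂(ε) where h₂ is the binary entropy function.
h₂(0.1621) = −0.1621·log₂0.1621 − 0.8379·log₂0.8379 = 0.6393.
C = 1 − 0.6393 = 0.3607 bits per channel use.

0.3607 bits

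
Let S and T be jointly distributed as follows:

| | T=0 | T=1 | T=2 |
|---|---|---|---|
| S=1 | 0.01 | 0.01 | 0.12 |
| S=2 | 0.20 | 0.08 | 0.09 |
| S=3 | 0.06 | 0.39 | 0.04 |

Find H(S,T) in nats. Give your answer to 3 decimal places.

H(S,T) = −Σ p(x,y)·ln p(x,y) over all 9 cells.
  cell (1,0): −0.01·ln0.01 = 0.0461
  cell (1,1): −0.01·ln0.01 = 0.0461
  cell (1,2): −0.12·ln0.12 = 0.2544
  cell (2,0): −0.20·ln0.20 = 0.3219
  cell (2,1): −0.08·ln0.08 = 0.2021
  cell (2,2): −0.09·ln0.09 = 0.2167
  cell (3,0): −0.06·ln0.06 = 0.1688
  cell (3,1): −0.39·ln0.39 = 0.3672
  cell (3,2): −0.04·ln0.04 = 0.1288
Sum = 1.752 nats.

1.752 nats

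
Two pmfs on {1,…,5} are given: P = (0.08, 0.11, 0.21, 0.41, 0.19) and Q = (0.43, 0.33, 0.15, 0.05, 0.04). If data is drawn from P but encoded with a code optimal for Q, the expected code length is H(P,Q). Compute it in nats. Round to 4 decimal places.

2.4277 nats

H(P,Q) = −Σ p·ln q.
  −0.08·ln(0.43) = 0.06752
  −0.11·ln(0.33) = 0.12195
  −0.21·ln(0.15) = 0.39840
  −0.41·ln(0.05) = 1.22825
  −0.19·ln(0.04) = 0.61159
H(P,Q) = 2.4277 nats.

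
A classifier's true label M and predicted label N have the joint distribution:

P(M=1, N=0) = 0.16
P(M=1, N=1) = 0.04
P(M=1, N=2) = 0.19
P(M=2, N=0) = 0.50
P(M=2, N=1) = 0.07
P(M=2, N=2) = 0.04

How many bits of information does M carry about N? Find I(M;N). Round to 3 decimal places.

0.180 bits

Marginals: p(M) = (0.3900, 0.6100), p(N) = (0.6600, 0.1100, 0.2300).
I(M;N) = H(M) + H(N) − H(M,N).
H(M) = 0.9648, H(N) = 1.2336, H(M,N) = 2.0183.
I(M;N) = 0.9648 + 1.2336 − 2.0183 = 0.180 bits.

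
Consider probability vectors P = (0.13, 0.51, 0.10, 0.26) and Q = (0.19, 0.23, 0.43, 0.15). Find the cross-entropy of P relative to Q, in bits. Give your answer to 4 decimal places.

H(P,Q) = −Σ p·log₂ q.
  −0.13·log₂(0.19) = 0.31147
  −0.51·log₂(0.23) = 1.08135
  −0.10·log₂(0.43) = 0.12176
  −0.26·log₂(0.15) = 0.71161
H(P,Q) = 2.2262 bits.

2.2262 bits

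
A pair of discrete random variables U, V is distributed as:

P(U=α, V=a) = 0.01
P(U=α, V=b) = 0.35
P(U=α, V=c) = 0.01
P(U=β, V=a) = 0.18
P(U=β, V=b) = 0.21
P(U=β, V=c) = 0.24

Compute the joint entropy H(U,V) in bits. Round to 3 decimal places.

H(U,V) = −Σ p(x,y)·log₂ p(x,y) over all 6 cells.
  cell (α,a): −0.01·log₂0.01 = 0.0664
  cell (α,b): −0.35·log₂0.35 = 0.5301
  cell (α,c): −0.01·log₂0.01 = 0.0664
  cell (β,a): −0.18·log₂0.18 = 0.4453
  cell (β,b): −0.21·log₂0.21 = 0.4728
  cell (β,c): −0.24·log₂0.24 = 0.4941
Sum = 2.075 bits.

2.075 bits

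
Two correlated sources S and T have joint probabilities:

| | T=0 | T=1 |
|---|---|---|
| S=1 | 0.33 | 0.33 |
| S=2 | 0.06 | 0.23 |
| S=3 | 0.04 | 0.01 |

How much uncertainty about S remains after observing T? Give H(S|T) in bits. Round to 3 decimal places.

1.053 bits

Marginals: p(S) = (0.6600, 0.2900, 0.0500), p(T) = (0.4300, 0.5700).
H(S|T) = Σ p(T) · H(S|T=·).
  T=0: p=0.4300, H(S|T=0) = 1.0082
  T=1: p=0.5700, H(S|T=1) = 1.0872
Weighted sum = 1.053 bits.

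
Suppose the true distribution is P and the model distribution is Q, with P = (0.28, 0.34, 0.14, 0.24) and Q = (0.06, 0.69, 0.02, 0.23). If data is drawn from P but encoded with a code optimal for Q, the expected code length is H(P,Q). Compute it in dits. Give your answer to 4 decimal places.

H(P,Q) = −Σ p·log₁₀ q.
  −0.28·log₁₀(0.06) = 0.34212
  −0.34·log₁₀(0.69) = 0.05479
  −0.14·log₁₀(0.02) = 0.23786
  −0.24·log₁₀(0.23) = 0.15319
H(P,Q) = 0.7880 dits.

0.7880 dits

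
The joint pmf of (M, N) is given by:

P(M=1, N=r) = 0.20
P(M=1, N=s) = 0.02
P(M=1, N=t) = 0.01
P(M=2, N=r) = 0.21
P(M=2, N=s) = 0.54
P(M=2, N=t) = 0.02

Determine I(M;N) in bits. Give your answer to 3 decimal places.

Marginals: p(M) = (0.2300, 0.7700), p(N) = (0.4100, 0.5600, 0.0300).
I(M;N) = H(M) + H(N) − H(M,N).
H(M) = 0.7780, H(N) = 1.1476, H(M,N) = 1.7094.
I(M;N) = 0.7780 + 1.1476 − 1.7094 = 0.216 bits.

0.216 bits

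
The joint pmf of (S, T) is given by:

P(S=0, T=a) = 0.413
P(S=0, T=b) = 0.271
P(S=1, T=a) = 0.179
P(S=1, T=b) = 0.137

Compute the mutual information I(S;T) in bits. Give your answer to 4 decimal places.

Marginals: p(S) = (0.6840, 0.3160), p(T) = (0.5920, 0.4080).
I(S;T) = Σ p(x,y)·log₂[p(x,y)/(p(x)p(y))].
  (0,a): 0.413·log₂(1.0199) = 0.01176
  (0,b): 0.271·log₂(0.9711) = -0.01148
  (1,a): 0.179·log₂(0.9569) = -0.01139
  (1,b): 0.137·log₂(1.0626) = 0.01200
Sum = 0.0009 bits.

0.0009 bits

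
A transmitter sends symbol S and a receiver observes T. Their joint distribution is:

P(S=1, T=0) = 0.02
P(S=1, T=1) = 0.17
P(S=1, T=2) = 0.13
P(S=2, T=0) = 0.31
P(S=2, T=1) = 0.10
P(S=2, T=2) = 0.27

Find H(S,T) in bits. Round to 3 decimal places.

2.296 bits

H(S,T) = −Σ p(x,y)·log₂ p(x,y) over all 6 cells.
  cell (1,0): −0.02·log₂0.02 = 0.1129
  cell (1,1): −0.17·log₂0.17 = 0.4346
  cell (1,2): −0.13·log₂0.13 = 0.3826
  cell (2,0): −0.31·log₂0.31 = 0.5238
  cell (2,1): −0.10·log₂0.10 = 0.3322
  cell (2,2): −0.27·log₂0.27 = 0.5100
Sum = 2.296 bits.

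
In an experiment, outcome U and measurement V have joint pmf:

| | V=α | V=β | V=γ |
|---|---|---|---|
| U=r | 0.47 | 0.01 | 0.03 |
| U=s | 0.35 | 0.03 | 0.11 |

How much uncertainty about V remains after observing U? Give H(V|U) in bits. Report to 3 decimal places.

0.763 bits

Chain rule: H(V|U) = H(U,V) − H(U).
Marginals: p(U) = (0.5100, 0.4900), p(V) = (0.8200, 0.0400, 0.1400).
H(U,V) = 1.7623 bits; H(U) = 0.9997 bits.
H(V|U) = 1.7623 − 0.9997 = 0.763 bits.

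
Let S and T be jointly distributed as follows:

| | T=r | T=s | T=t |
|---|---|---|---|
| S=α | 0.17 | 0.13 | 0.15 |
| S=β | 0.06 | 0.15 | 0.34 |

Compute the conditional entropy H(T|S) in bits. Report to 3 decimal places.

1.418 bits

Marginals: p(S) = (0.4500, 0.5500), p(T) = (0.2300, 0.2800, 0.4900).
H(T|S) = Σ p(S) · H(T|S=·).
  S=α: p=0.4500, H(T|S=α) = 1.5764
  S=β: p=0.5500, H(T|S=β) = 1.2889
Weighted sum = 1.418 bits.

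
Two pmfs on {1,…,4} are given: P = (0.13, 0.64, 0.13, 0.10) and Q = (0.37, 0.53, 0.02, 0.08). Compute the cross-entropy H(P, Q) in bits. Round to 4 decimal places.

1.8708 bits

H(P,Q) = −Σ p·log₂ q.
  −0.13·log₂(0.37) = 0.18647
  −0.64·log₂(0.53) = 0.58620
  −0.13·log₂(0.02) = 0.73370
  −0.10·log₂(0.08) = 0.36439
H(P,Q) = 1.8708 bits.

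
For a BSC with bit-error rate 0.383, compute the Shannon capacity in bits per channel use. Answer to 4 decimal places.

Binary symmetric channel: C = 1 − h₂(ε) where h₂ is the binary entropy function.
h₂(0.383) = −0.383·log₂0.383 − 0.617·log₂0.617 = 0.9601.
C = 1 − 0.9601 = 0.0399 bits per channel use.

0.0399 bits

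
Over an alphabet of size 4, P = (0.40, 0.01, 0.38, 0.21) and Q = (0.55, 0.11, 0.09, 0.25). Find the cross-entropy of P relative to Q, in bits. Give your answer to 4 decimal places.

H(P,Q) = −Σ p·log₂ q.
  −0.40·log₂(0.55) = 0.34500
  −0.01·log₂(0.11) = 0.03184
  −0.38·log₂(0.09) = 1.32009
  −0.21·log₂(0.25) = 0.42000
H(P,Q) = 2.1169 bits.

2.1169 bits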